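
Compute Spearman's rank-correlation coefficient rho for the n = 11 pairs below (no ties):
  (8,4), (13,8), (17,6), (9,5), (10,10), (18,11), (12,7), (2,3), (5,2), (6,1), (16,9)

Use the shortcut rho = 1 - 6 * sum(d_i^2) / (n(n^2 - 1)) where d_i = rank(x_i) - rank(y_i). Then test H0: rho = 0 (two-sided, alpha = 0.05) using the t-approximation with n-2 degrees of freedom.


Step 1: Rank x and y separately (midranks; no ties here).
rank(x): 8->4, 13->8, 17->10, 9->5, 10->6, 18->11, 12->7, 2->1, 5->2, 6->3, 16->9
rank(y): 4->4, 8->8, 6->6, 5->5, 10->10, 11->11, 7->7, 3->3, 2->2, 1->1, 9->9
Step 2: d_i = R_x(i) - R_y(i); compute d_i^2.
  (4-4)^2=0, (8-8)^2=0, (10-6)^2=16, (5-5)^2=0, (6-10)^2=16, (11-11)^2=0, (7-7)^2=0, (1-3)^2=4, (2-2)^2=0, (3-1)^2=4, (9-9)^2=0
sum(d^2) = 40.
Step 3: rho = 1 - 6*40 / (11*(11^2 - 1)) = 1 - 240/1320 = 0.818182.
Step 4: Under H0, t = rho * sqrt((n-2)/(1-rho^2)) = 4.2691 ~ t(9).
Step 5: Two-sided p-value from the t-distribution with 9 df = 0.002083.
Step 6: alpha = 0.05. reject H0.

rho = 0.8182, p = 0.002083, reject H0 at alpha = 0.05.


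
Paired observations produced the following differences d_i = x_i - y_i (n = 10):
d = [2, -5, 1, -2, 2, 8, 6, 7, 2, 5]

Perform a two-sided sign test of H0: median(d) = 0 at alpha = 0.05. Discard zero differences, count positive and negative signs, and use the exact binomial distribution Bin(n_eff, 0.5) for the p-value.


Step 1: Discard zero differences. Original n = 10; n_eff = number of nonzero differences = 10.
Nonzero differences (with sign): +2, -5, +1, -2, +2, +8, +6, +7, +2, +5
Step 2: Count signs: positive = 8, negative = 2.
Step 3: Under H0: P(positive) = 0.5, so the number of positives S ~ Bin(10, 0.5).
Step 4: Two-sided exact p-value = sum of Bin(10,0.5) probabilities at or below the observed probability = 0.109375.
Step 5: alpha = 0.05. fail to reject H0.

n_eff = 10, pos = 8, neg = 2, p = 0.109375, fail to reject H0.


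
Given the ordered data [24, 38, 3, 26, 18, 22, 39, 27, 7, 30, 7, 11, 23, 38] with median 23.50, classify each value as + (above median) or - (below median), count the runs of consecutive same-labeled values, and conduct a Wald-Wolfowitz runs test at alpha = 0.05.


Step 1: Compute median = 23.50; label A = above, B = below.
Labels in order: AABABBAABABBBA  (n_A = 7, n_B = 7)
Step 2: Count runs R = 9.
Step 3: Under H0 (random ordering), E[R] = 2*n_A*n_B/(n_A+n_B) + 1 = 2*7*7/14 + 1 = 8.0000.
        Var[R] = 2*n_A*n_B*(2*n_A*n_B - n_A - n_B) / ((n_A+n_B)^2 * (n_A+n_B-1)) = 8232/2548 = 3.2308.
        SD[R] = 1.7974.
Step 4: Continuity-corrected z = (R - 0.5 - E[R]) / SD[R] = (9 - 0.5 - 8.0000) / 1.7974 = 0.2782.
Step 5: Two-sided p-value via normal approximation = 2*(1 - Phi(|z|)) = 0.780879.
Step 6: alpha = 0.05. fail to reject H0.

R = 9, z = 0.2782, p = 0.780879, fail to reject H0.


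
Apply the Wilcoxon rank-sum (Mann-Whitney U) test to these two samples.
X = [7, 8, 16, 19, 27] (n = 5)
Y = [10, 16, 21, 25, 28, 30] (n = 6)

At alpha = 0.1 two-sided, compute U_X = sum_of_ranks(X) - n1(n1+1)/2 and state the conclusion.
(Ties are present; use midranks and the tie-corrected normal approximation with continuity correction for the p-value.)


Step 1: Combine and sort all 11 observations; assign midranks.
sorted (value, group): (7,X), (8,X), (10,Y), (16,X), (16,Y), (19,X), (21,Y), (25,Y), (27,X), (28,Y), (30,Y)
ranks: 7->1, 8->2, 10->3, 16->4.5, 16->4.5, 19->6, 21->7, 25->8, 27->9, 28->10, 30->11
Step 2: Rank sum for X: R1 = 1 + 2 + 4.5 + 6 + 9 = 22.5.
Step 3: U_X = R1 - n1(n1+1)/2 = 22.5 - 5*6/2 = 22.5 - 15 = 7.5.
       U_Y = n1*n2 - U_X = 30 - 7.5 = 22.5.
Step 4: Ties are present, so use the tie-corrected normal approximation (with continuity correction) for the p-value.
Step 5: p-value = 0.200217; compare to alpha = 0.1. fail to reject H0.

U_X = 7.5, p = 0.200217, fail to reject H0 at alpha = 0.1.


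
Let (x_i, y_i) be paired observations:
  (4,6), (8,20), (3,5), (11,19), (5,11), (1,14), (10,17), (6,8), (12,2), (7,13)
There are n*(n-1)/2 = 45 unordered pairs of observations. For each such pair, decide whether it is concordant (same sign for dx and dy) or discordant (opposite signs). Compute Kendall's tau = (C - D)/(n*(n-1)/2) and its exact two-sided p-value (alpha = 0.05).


Step 1: Enumerate the 45 unordered pairs (i,j) with i<j and classify each by sign(x_j-x_i) * sign(y_j-y_i).
  (1,2):dx=+4,dy=+14->C; (1,3):dx=-1,dy=-1->C; (1,4):dx=+7,dy=+13->C; (1,5):dx=+1,dy=+5->C
  (1,6):dx=-3,dy=+8->D; (1,7):dx=+6,dy=+11->C; (1,8):dx=+2,dy=+2->C; (1,9):dx=+8,dy=-4->D
  (1,10):dx=+3,dy=+7->C; (2,3):dx=-5,dy=-15->C; (2,4):dx=+3,dy=-1->D; (2,5):dx=-3,dy=-9->C
  (2,6):dx=-7,dy=-6->C; (2,7):dx=+2,dy=-3->D; (2,8):dx=-2,dy=-12->C; (2,9):dx=+4,dy=-18->D
  (2,10):dx=-1,dy=-7->C; (3,4):dx=+8,dy=+14->C; (3,5):dx=+2,dy=+6->C; (3,6):dx=-2,dy=+9->D
  (3,7):dx=+7,dy=+12->C; (3,8):dx=+3,dy=+3->C; (3,9):dx=+9,dy=-3->D; (3,10):dx=+4,dy=+8->C
  (4,5):dx=-6,dy=-8->C; (4,6):dx=-10,dy=-5->C; (4,7):dx=-1,dy=-2->C; (4,8):dx=-5,dy=-11->C
  (4,9):dx=+1,dy=-17->D; (4,10):dx=-4,dy=-6->C; (5,6):dx=-4,dy=+3->D; (5,7):dx=+5,dy=+6->C
  (5,8):dx=+1,dy=-3->D; (5,9):dx=+7,dy=-9->D; (5,10):dx=+2,dy=+2->C; (6,7):dx=+9,dy=+3->C
  (6,8):dx=+5,dy=-6->D; (6,9):dx=+11,dy=-12->D; (6,10):dx=+6,dy=-1->D; (7,8):dx=-4,dy=-9->C
  (7,9):dx=+2,dy=-15->D; (7,10):dx=-3,dy=-4->C; (8,9):dx=+6,dy=-6->D; (8,10):dx=+1,dy=+5->C
  (9,10):dx=-5,dy=+11->D
Step 2: C = 28, D = 17, total pairs = 45.
Step 3: tau = (C - D)/(n(n-1)/2) = (28 - 17)/45 = 0.244444.
Step 4: Exact two-sided p-value (enumerate n! = 3628800 permutations of y under H0): p = 0.380720.
Step 5: alpha = 0.05. fail to reject H0.

tau_b = 0.2444 (C=28, D=17), p = 0.380720, fail to reject H0.


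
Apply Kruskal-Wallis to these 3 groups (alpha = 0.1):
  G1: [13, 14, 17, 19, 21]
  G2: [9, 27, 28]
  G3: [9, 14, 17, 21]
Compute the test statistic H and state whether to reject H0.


Step 1: Combine all N = 12 observations and assign midranks.
sorted (value, group, rank): (9,G2,1.5), (9,G3,1.5), (13,G1,3), (14,G1,4.5), (14,G3,4.5), (17,G1,6.5), (17,G3,6.5), (19,G1,8), (21,G1,9.5), (21,G3,9.5), (27,G2,11), (28,G2,12)
Step 2: Sum ranks within each group.
R_1 = 31.5 (n_1 = 5)
R_2 = 24.5 (n_2 = 3)
R_3 = 22 (n_3 = 4)
Step 3: H = 12/(N(N+1)) * sum(R_i^2/n_i) - 3(N+1)
     = 12/(12*13) * (31.5^2/5 + 24.5^2/3 + 22^2/4) - 3*13
     = 0.076923 * 519.533 - 39
     = 0.964103.
Step 4: Ties present; correction factor C = 1 - 24/(12^3 - 12) = 0.986014. Corrected H = 0.964103 / 0.986014 = 0.977778.
Step 5: Under H0, H ~ chi^2(2); p-value = 0.613307.
Step 6: alpha = 0.1. fail to reject H0.

H = 0.9778, df = 2, p = 0.613307, fail to reject H0.


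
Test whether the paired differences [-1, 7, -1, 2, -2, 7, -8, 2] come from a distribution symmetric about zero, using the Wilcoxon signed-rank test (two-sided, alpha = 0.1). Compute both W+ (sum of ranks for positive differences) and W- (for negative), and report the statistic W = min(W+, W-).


Step 1: Drop any zero differences (none here) and take |d_i|.
|d| = [1, 7, 1, 2, 2, 7, 8, 2]
Step 2: Midrank |d_i| (ties get averaged ranks).
ranks: |1|->1.5, |7|->6.5, |1|->1.5, |2|->4, |2|->4, |7|->6.5, |8|->8, |2|->4
Step 3: Attach original signs; sum ranks with positive sign and with negative sign.
W+ = 6.5 + 4 + 6.5 + 4 = 21
W- = 1.5 + 1.5 + 4 + 8 = 15
(Check: W+ + W- = 36 should equal n(n+1)/2 = 36.)
Step 4: Test statistic W = min(W+, W-) = 15.
Step 5: Ties in |d|, so use the tie-corrected normal approximation.
        E[W] = n(n+1)/4 = 8*9/4 = 18.
        Tie groups: |d|=1 (t=2), |d|=2 (t=3), |d|=7 (t=2); sum(t^3 - t) = 36.
        Var[W] = n(n+1)(2n+1)/24 - sum(t^3-t)/48 = 1224/24 - 36/48 = 50.25.
        z = (W - E[W]) / sqrt(Var[W]) = (15 - 18) / 7.0887 = -0.4232.
        Two-sided p = 2*Phi(z) = 0.672144.
Step 6: alpha = 0.1. fail to reject H0.

W+ = 21, W- = 15, W = min = 15, p = 0.672144, fail to reject H0.


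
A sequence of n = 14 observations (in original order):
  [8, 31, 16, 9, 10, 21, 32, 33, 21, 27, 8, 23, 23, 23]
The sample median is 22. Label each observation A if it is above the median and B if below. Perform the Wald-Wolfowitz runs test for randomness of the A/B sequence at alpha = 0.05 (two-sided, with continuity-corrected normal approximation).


Step 1: Compute median = 22; label A = above, B = below.
Labels in order: BABBBBAABABAAA  (n_A = 7, n_B = 7)
Step 2: Count runs R = 8.
Step 3: Under H0 (random ordering), E[R] = 2*n_A*n_B/(n_A+n_B) + 1 = 2*7*7/14 + 1 = 8.0000.
        Var[R] = 2*n_A*n_B*(2*n_A*n_B - n_A - n_B) / ((n_A+n_B)^2 * (n_A+n_B-1)) = 8232/2548 = 3.2308.
        SD[R] = 1.7974.
Step 4: R = E[R], so z = 0 with no continuity correction.
Step 5: Two-sided p-value via normal approximation = 2*(1 - Phi(|z|)) = 1.000000.
Step 6: alpha = 0.05. fail to reject H0.

R = 8, z = 0.0000, p = 1.000000, fail to reject H0.


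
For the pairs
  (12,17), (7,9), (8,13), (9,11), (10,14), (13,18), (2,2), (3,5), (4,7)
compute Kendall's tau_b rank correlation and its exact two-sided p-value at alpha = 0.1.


Step 1: Enumerate the 36 unordered pairs (i,j) with i<j and classify each by sign(x_j-x_i) * sign(y_j-y_i).
  (1,2):dx=-5,dy=-8->C; (1,3):dx=-4,dy=-4->C; (1,4):dx=-3,dy=-6->C; (1,5):dx=-2,dy=-3->C
  (1,6):dx=+1,dy=+1->C; (1,7):dx=-10,dy=-15->C; (1,8):dx=-9,dy=-12->C; (1,9):dx=-8,dy=-10->C
  (2,3):dx=+1,dy=+4->C; (2,4):dx=+2,dy=+2->C; (2,5):dx=+3,dy=+5->C; (2,6):dx=+6,dy=+9->C
  (2,7):dx=-5,dy=-7->C; (2,8):dx=-4,dy=-4->C; (2,9):dx=-3,dy=-2->C; (3,4):dx=+1,dy=-2->D
  (3,5):dx=+2,dy=+1->C; (3,6):dx=+5,dy=+5->C; (3,7):dx=-6,dy=-11->C; (3,8):dx=-5,dy=-8->C
  (3,9):dx=-4,dy=-6->C; (4,5):dx=+1,dy=+3->C; (4,6):dx=+4,dy=+7->C; (4,7):dx=-7,dy=-9->C
  (4,8):dx=-6,dy=-6->C; (4,9):dx=-5,dy=-4->C; (5,6):dx=+3,dy=+4->C; (5,7):dx=-8,dy=-12->C
  (5,8):dx=-7,dy=-9->C; (5,9):dx=-6,dy=-7->C; (6,7):dx=-11,dy=-16->C; (6,8):dx=-10,dy=-13->C
  (6,9):dx=-9,dy=-11->C; (7,8):dx=+1,dy=+3->C; (7,9):dx=+2,dy=+5->C; (8,9):dx=+1,dy=+2->C
Step 2: C = 35, D = 1, total pairs = 36.
Step 3: tau = (C - D)/(n(n-1)/2) = (35 - 1)/36 = 0.944444.
Step 4: Exact two-sided p-value (enumerate n! = 362880 permutations of y under H0): p = 0.000050.
Step 5: alpha = 0.1. reject H0.

tau_b = 0.9444 (C=35, D=1), p = 0.000050, reject H0.


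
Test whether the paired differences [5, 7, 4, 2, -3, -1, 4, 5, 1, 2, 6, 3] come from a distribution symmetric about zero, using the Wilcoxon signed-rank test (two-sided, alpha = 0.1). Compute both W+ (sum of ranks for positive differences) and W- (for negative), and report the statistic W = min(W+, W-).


Step 1: Drop any zero differences (none here) and take |d_i|.
|d| = [5, 7, 4, 2, 3, 1, 4, 5, 1, 2, 6, 3]
Step 2: Midrank |d_i| (ties get averaged ranks).
ranks: |5|->9.5, |7|->12, |4|->7.5, |2|->3.5, |3|->5.5, |1|->1.5, |4|->7.5, |5|->9.5, |1|->1.5, |2|->3.5, |6|->11, |3|->5.5
Step 3: Attach original signs; sum ranks with positive sign and with negative sign.
W+ = 9.5 + 12 + 7.5 + 3.5 + 7.5 + 9.5 + 1.5 + 3.5 + 11 + 5.5 = 71
W- = 5.5 + 1.5 = 7
(Check: W+ + W- = 78 should equal n(n+1)/2 = 78.)
Step 4: Test statistic W = min(W+, W-) = 7.
Step 5: Ties in |d|, so use the tie-corrected normal approximation.
        E[W] = n(n+1)/4 = 12*13/4 = 39.
        Tie groups: |d|=1 (t=2), |d|=2 (t=2), |d|=3 (t=2), |d|=4 (t=2), |d|=5 (t=2); sum(t^3 - t) = 30.
        Var[W] = n(n+1)(2n+1)/24 - sum(t^3-t)/48 = 3900/24 - 30/48 = 161.875.
        z = (W - E[W]) / sqrt(Var[W]) = (7 - 39) / 12.7230 = -2.5151.
        Two-sided p = 2*Phi(z) = 0.011899.
Step 6: alpha = 0.1. reject H0.

W+ = 71, W- = 7, W = min = 7, p = 0.011899, reject H0.


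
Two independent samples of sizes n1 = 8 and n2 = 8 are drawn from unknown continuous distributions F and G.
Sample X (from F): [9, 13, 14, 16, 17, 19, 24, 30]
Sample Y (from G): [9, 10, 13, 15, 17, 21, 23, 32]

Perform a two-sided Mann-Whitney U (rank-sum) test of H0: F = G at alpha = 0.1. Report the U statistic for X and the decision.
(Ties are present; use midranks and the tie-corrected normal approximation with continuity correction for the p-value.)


Step 1: Combine and sort all 16 observations; assign midranks.
sorted (value, group): (9,X), (9,Y), (10,Y), (13,X), (13,Y), (14,X), (15,Y), (16,X), (17,X), (17,Y), (19,X), (21,Y), (23,Y), (24,X), (30,X), (32,Y)
ranks: 9->1.5, 9->1.5, 10->3, 13->4.5, 13->4.5, 14->6, 15->7, 16->8, 17->9.5, 17->9.5, 19->11, 21->12, 23->13, 24->14, 30->15, 32->16
Step 2: Rank sum for X: R1 = 1.5 + 4.5 + 6 + 8 + 9.5 + 11 + 14 + 15 = 69.5.
Step 3: U_X = R1 - n1(n1+1)/2 = 69.5 - 8*9/2 = 69.5 - 36 = 33.5.
       U_Y = n1*n2 - U_X = 64 - 33.5 = 30.5.
Step 4: Ties are present, so use the tie-corrected normal approximation (with continuity correction) for the p-value.
Step 5: p-value = 0.916175; compare to alpha = 0.1. fail to reject H0.

U_X = 33.5, p = 0.916175, fail to reject H0 at alpha = 0.1.


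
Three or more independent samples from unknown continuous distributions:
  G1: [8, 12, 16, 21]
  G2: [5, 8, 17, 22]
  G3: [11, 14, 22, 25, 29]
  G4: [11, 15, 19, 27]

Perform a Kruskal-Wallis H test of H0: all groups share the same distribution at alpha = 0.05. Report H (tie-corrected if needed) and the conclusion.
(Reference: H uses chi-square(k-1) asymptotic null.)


Step 1: Combine all N = 17 observations and assign midranks.
sorted (value, group, rank): (5,G2,1), (8,G1,2.5), (8,G2,2.5), (11,G3,4.5), (11,G4,4.5), (12,G1,6), (14,G3,7), (15,G4,8), (16,G1,9), (17,G2,10), (19,G4,11), (21,G1,12), (22,G2,13.5), (22,G3,13.5), (25,G3,15), (27,G4,16), (29,G3,17)
Step 2: Sum ranks within each group.
R_1 = 29.5 (n_1 = 4)
R_2 = 27 (n_2 = 4)
R_3 = 57 (n_3 = 5)
R_4 = 39.5 (n_4 = 4)
Step 3: H = 12/(N(N+1)) * sum(R_i^2/n_i) - 3(N+1)
     = 12/(17*18) * (29.5^2/4 + 27^2/4 + 57^2/5 + 39.5^2/4) - 3*18
     = 0.039216 * 1439.67 - 54
     = 2.457843.
Step 4: Ties present; correction factor C = 1 - 18/(17^3 - 17) = 0.996324. Corrected H = 2.457843 / 0.996324 = 2.466913.
Step 5: Under H0, H ~ chi^2(3); p-value = 0.481300.
Step 6: alpha = 0.05. fail to reject H0.

H = 2.4669, df = 3, p = 0.481300, fail to reject H0.


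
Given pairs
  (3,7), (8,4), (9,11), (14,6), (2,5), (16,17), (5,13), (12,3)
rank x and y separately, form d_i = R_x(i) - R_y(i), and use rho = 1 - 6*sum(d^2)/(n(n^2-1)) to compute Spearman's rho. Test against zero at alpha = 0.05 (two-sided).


Step 1: Rank x and y separately (midranks; no ties here).
rank(x): 3->2, 8->4, 9->5, 14->7, 2->1, 16->8, 5->3, 12->6
rank(y): 7->5, 4->2, 11->6, 6->4, 5->3, 17->8, 13->7, 3->1
Step 2: d_i = R_x(i) - R_y(i); compute d_i^2.
  (2-5)^2=9, (4-2)^2=4, (5-6)^2=1, (7-4)^2=9, (1-3)^2=4, (8-8)^2=0, (3-7)^2=16, (6-1)^2=25
sum(d^2) = 68.
Step 3: rho = 1 - 6*68 / (8*(8^2 - 1)) = 1 - 408/504 = 0.190476.
Step 4: Under H0, t = rho * sqrt((n-2)/(1-rho^2)) = 0.4753 ~ t(6).
Step 5: Two-sided p-value from the t-distribution with 6 df = 0.651401.
Step 6: alpha = 0.05. fail to reject H0.

rho = 0.1905, p = 0.651401, fail to reject H0 at alpha = 0.05.


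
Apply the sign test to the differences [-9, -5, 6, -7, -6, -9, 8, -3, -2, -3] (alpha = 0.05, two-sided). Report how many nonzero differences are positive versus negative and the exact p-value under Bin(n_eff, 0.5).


Step 1: Discard zero differences. Original n = 10; n_eff = number of nonzero differences = 10.
Nonzero differences (with sign): -9, -5, +6, -7, -6, -9, +8, -3, -2, -3
Step 2: Count signs: positive = 2, negative = 8.
Step 3: Under H0: P(positive) = 0.5, so the number of positives S ~ Bin(10, 0.5).
Step 4: Two-sided exact p-value = sum of Bin(10,0.5) probabilities at or below the observed probability = 0.109375.
Step 5: alpha = 0.05. fail to reject H0.

n_eff = 10, pos = 2, neg = 8, p = 0.109375, fail to reject H0.


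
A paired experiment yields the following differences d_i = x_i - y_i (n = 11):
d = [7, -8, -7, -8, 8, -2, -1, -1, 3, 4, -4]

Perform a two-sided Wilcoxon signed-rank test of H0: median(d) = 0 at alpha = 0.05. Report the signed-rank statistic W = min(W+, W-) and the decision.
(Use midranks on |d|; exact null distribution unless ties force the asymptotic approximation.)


Step 1: Drop any zero differences (none here) and take |d_i|.
|d| = [7, 8, 7, 8, 8, 2, 1, 1, 3, 4, 4]
Step 2: Midrank |d_i| (ties get averaged ranks).
ranks: |7|->7.5, |8|->10, |7|->7.5, |8|->10, |8|->10, |2|->3, |1|->1.5, |1|->1.5, |3|->4, |4|->5.5, |4|->5.5
Step 3: Attach original signs; sum ranks with positive sign and with negative sign.
W+ = 7.5 + 10 + 4 + 5.5 = 27
W- = 10 + 7.5 + 10 + 3 + 1.5 + 1.5 + 5.5 = 39
(Check: W+ + W- = 66 should equal n(n+1)/2 = 66.)
Step 4: Test statistic W = min(W+, W-) = 27.
Step 5: Ties in |d|, so use the tie-corrected normal approximation.
        E[W] = n(n+1)/4 = 11*12/4 = 33.
        Tie groups: |d|=1 (t=2), |d|=4 (t=2), |d|=7 (t=2), |d|=8 (t=3); sum(t^3 - t) = 42.
        Var[W] = n(n+1)(2n+1)/24 - sum(t^3-t)/48 = 3036/24 - 42/48 = 125.625.
        z = (W - E[W]) / sqrt(Var[W]) = (27 - 33) / 11.2083 = -0.5353.
        Two-sided p = 2*Phi(z) = 0.592429.
Step 6: alpha = 0.05. fail to reject H0.

W+ = 27, W- = 39, W = min = 27, p = 0.592429, fail to reject H0.


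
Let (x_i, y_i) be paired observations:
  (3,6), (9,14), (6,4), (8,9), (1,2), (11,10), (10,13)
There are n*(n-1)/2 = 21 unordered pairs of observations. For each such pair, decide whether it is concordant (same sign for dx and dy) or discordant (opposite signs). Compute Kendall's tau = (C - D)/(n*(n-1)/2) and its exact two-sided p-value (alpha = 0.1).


Step 1: Enumerate the 21 unordered pairs (i,j) with i<j and classify each by sign(x_j-x_i) * sign(y_j-y_i).
  (1,2):dx=+6,dy=+8->C; (1,3):dx=+3,dy=-2->D; (1,4):dx=+5,dy=+3->C; (1,5):dx=-2,dy=-4->C
  (1,6):dx=+8,dy=+4->C; (1,7):dx=+7,dy=+7->C; (2,3):dx=-3,dy=-10->C; (2,4):dx=-1,dy=-5->C
  (2,5):dx=-8,dy=-12->C; (2,6):dx=+2,dy=-4->D; (2,7):dx=+1,dy=-1->D; (3,4):dx=+2,dy=+5->C
  (3,5):dx=-5,dy=-2->C; (3,6):dx=+5,dy=+6->C; (3,7):dx=+4,dy=+9->C; (4,5):dx=-7,dy=-7->C
  (4,6):dx=+3,dy=+1->C; (4,7):dx=+2,dy=+4->C; (5,6):dx=+10,dy=+8->C; (5,7):dx=+9,dy=+11->C
  (6,7):dx=-1,dy=+3->D
Step 2: C = 17, D = 4, total pairs = 21.
Step 3: tau = (C - D)/(n(n-1)/2) = (17 - 4)/21 = 0.619048.
Step 4: Exact two-sided p-value (enumerate n! = 5040 permutations of y under H0): p = 0.069048.
Step 5: alpha = 0.1. reject H0.

tau_b = 0.6190 (C=17, D=4), p = 0.069048, reject H0.


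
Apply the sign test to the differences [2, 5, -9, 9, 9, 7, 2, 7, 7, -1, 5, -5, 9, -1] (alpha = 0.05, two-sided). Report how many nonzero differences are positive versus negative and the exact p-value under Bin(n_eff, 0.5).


Step 1: Discard zero differences. Original n = 14; n_eff = number of nonzero differences = 14.
Nonzero differences (with sign): +2, +5, -9, +9, +9, +7, +2, +7, +7, -1, +5, -5, +9, -1
Step 2: Count signs: positive = 10, negative = 4.
Step 3: Under H0: P(positive) = 0.5, so the number of positives S ~ Bin(14, 0.5).
Step 4: Two-sided exact p-value = sum of Bin(14,0.5) probabilities at or below the observed probability = 0.179565.
Step 5: alpha = 0.05. fail to reject H0.

n_eff = 14, pos = 10, neg = 4, p = 0.179565, fail to reject H0.


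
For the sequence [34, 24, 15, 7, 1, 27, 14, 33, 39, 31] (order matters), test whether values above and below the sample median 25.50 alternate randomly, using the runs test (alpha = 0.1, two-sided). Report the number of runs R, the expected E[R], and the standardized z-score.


Step 1: Compute median = 25.50; label A = above, B = below.
Labels in order: ABBBBABAAA  (n_A = 5, n_B = 5)
Step 2: Count runs R = 5.
Step 3: Under H0 (random ordering), E[R] = 2*n_A*n_B/(n_A+n_B) + 1 = 2*5*5/10 + 1 = 6.0000.
        Var[R] = 2*n_A*n_B*(2*n_A*n_B - n_A - n_B) / ((n_A+n_B)^2 * (n_A+n_B-1)) = 2000/900 = 2.2222.
        SD[R] = 1.4907.
Step 4: Continuity-corrected z = (R + 0.5 - E[R]) / SD[R] = (5 + 0.5 - 6.0000) / 1.4907 = -0.3354.
Step 5: Two-sided p-value via normal approximation = 2*(1 - Phi(|z|)) = 0.737316.
Step 6: alpha = 0.1. fail to reject H0.

R = 5, z = -0.3354, p = 0.737316, fail to reject H0.


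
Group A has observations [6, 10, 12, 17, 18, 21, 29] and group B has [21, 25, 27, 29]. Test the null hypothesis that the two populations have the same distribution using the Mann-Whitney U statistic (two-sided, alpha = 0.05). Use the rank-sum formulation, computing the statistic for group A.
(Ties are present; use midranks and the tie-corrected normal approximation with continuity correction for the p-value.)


Step 1: Combine and sort all 11 observations; assign midranks.
sorted (value, group): (6,X), (10,X), (12,X), (17,X), (18,X), (21,X), (21,Y), (25,Y), (27,Y), (29,X), (29,Y)
ranks: 6->1, 10->2, 12->3, 17->4, 18->5, 21->6.5, 21->6.5, 25->8, 27->9, 29->10.5, 29->10.5
Step 2: Rank sum for X: R1 = 1 + 2 + 3 + 4 + 5 + 6.5 + 10.5 = 32.
Step 3: U_X = R1 - n1(n1+1)/2 = 32 - 7*8/2 = 32 - 28 = 4.
       U_Y = n1*n2 - U_X = 28 - 4 = 24.
Step 4: Ties are present, so use the tie-corrected normal approximation (with continuity correction) for the p-value.
Step 5: p-value = 0.071302; compare to alpha = 0.05. fail to reject H0.

U_X = 4, p = 0.071302, fail to reject H0 at alpha = 0.05.


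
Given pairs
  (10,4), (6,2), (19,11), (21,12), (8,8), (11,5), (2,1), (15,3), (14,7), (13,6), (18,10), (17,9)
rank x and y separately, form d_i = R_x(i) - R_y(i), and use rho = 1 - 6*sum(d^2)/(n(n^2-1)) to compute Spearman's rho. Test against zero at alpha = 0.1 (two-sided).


Step 1: Rank x and y separately (midranks; no ties here).
rank(x): 10->4, 6->2, 19->11, 21->12, 8->3, 11->5, 2->1, 15->8, 14->7, 13->6, 18->10, 17->9
rank(y): 4->4, 2->2, 11->11, 12->12, 8->8, 5->5, 1->1, 3->3, 7->7, 6->6, 10->10, 9->9
Step 2: d_i = R_x(i) - R_y(i); compute d_i^2.
  (4-4)^2=0, (2-2)^2=0, (11-11)^2=0, (12-12)^2=0, (3-8)^2=25, (5-5)^2=0, (1-1)^2=0, (8-3)^2=25, (7-7)^2=0, (6-6)^2=0, (10-10)^2=0, (9-9)^2=0
sum(d^2) = 50.
Step 3: rho = 1 - 6*50 / (12*(12^2 - 1)) = 1 - 300/1716 = 0.825175.
Step 4: Under H0, t = rho * sqrt((n-2)/(1-rho^2)) = 4.6195 ~ t(10).
Step 5: Two-sided p-value from the t-distribution with 10 df = 0.000951.
Step 6: alpha = 0.1. reject H0.

rho = 0.8252, p = 0.000951, reject H0 at alpha = 0.1.


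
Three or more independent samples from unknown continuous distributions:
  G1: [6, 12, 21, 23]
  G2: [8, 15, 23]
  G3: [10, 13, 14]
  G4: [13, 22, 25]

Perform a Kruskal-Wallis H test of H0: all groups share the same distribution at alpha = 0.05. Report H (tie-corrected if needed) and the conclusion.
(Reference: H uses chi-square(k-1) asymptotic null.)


Step 1: Combine all N = 13 observations and assign midranks.
sorted (value, group, rank): (6,G1,1), (8,G2,2), (10,G3,3), (12,G1,4), (13,G3,5.5), (13,G4,5.5), (14,G3,7), (15,G2,8), (21,G1,9), (22,G4,10), (23,G1,11.5), (23,G2,11.5), (25,G4,13)
Step 2: Sum ranks within each group.
R_1 = 25.5 (n_1 = 4)
R_2 = 21.5 (n_2 = 3)
R_3 = 15.5 (n_3 = 3)
R_4 = 28.5 (n_4 = 3)
Step 3: H = 12/(N(N+1)) * sum(R_i^2/n_i) - 3(N+1)
     = 12/(13*14) * (25.5^2/4 + 21.5^2/3 + 15.5^2/3 + 28.5^2/3) - 3*14
     = 0.065934 * 667.479 - 42
     = 2.009615.
Step 4: Ties present; correction factor C = 1 - 12/(13^3 - 13) = 0.994505. Corrected H = 2.009615 / 0.994505 = 2.020718.
Step 5: Under H0, H ~ chi^2(3); p-value = 0.568118.
Step 6: alpha = 0.05. fail to reject H0.

H = 2.0207, df = 3, p = 0.568118, fail to reject H0.


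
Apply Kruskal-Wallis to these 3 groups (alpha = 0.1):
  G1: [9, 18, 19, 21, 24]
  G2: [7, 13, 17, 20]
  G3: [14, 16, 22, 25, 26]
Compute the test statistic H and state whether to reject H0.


Step 1: Combine all N = 14 observations and assign midranks.
sorted (value, group, rank): (7,G2,1), (9,G1,2), (13,G2,3), (14,G3,4), (16,G3,5), (17,G2,6), (18,G1,7), (19,G1,8), (20,G2,9), (21,G1,10), (22,G3,11), (24,G1,12), (25,G3,13), (26,G3,14)
Step 2: Sum ranks within each group.
R_1 = 39 (n_1 = 5)
R_2 = 19 (n_2 = 4)
R_3 = 47 (n_3 = 5)
Step 3: H = 12/(N(N+1)) * sum(R_i^2/n_i) - 3(N+1)
     = 12/(14*15) * (39^2/5 + 19^2/4 + 47^2/5) - 3*15
     = 0.057143 * 836.25 - 45
     = 2.785714.
Step 4: No ties, so H is used without correction.
Step 5: Under H0, H ~ chi^2(2); p-value = 0.248365.
Step 6: alpha = 0.1. fail to reject H0.

H = 2.7857, df = 2, p = 0.248365, fail to reject H0.


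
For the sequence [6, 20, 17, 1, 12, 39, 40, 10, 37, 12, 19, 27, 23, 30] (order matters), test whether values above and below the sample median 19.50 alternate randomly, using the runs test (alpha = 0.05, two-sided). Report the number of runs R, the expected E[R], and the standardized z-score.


Step 1: Compute median = 19.50; label A = above, B = below.
Labels in order: BABBBAABABBAAA  (n_A = 7, n_B = 7)
Step 2: Count runs R = 8.
Step 3: Under H0 (random ordering), E[R] = 2*n_A*n_B/(n_A+n_B) + 1 = 2*7*7/14 + 1 = 8.0000.
        Var[R] = 2*n_A*n_B*(2*n_A*n_B - n_A - n_B) / ((n_A+n_B)^2 * (n_A+n_B-1)) = 8232/2548 = 3.2308.
        SD[R] = 1.7974.
Step 4: R = E[R], so z = 0 with no continuity correction.
Step 5: Two-sided p-value via normal approximation = 2*(1 - Phi(|z|)) = 1.000000.
Step 6: alpha = 0.05. fail to reject H0.

R = 8, z = 0.0000, p = 1.000000, fail to reject H0.


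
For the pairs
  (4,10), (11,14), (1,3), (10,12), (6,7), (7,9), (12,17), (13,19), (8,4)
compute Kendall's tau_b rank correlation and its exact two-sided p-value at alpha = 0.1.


Step 1: Enumerate the 36 unordered pairs (i,j) with i<j and classify each by sign(x_j-x_i) * sign(y_j-y_i).
  (1,2):dx=+7,dy=+4->C; (1,3):dx=-3,dy=-7->C; (1,4):dx=+6,dy=+2->C; (1,5):dx=+2,dy=-3->D
  (1,6):dx=+3,dy=-1->D; (1,7):dx=+8,dy=+7->C; (1,8):dx=+9,dy=+9->C; (1,9):dx=+4,dy=-6->D
  (2,3):dx=-10,dy=-11->C; (2,4):dx=-1,dy=-2->C; (2,5):dx=-5,dy=-7->C; (2,6):dx=-4,dy=-5->C
  (2,7):dx=+1,dy=+3->C; (2,8):dx=+2,dy=+5->C; (2,9):dx=-3,dy=-10->C; (3,4):dx=+9,dy=+9->C
  (3,5):dx=+5,dy=+4->C; (3,6):dx=+6,dy=+6->C; (3,7):dx=+11,dy=+14->C; (3,8):dx=+12,dy=+16->C
  (3,9):dx=+7,dy=+1->C; (4,5):dx=-4,dy=-5->C; (4,6):dx=-3,dy=-3->C; (4,7):dx=+2,dy=+5->C
  (4,8):dx=+3,dy=+7->C; (4,9):dx=-2,dy=-8->C; (5,6):dx=+1,dy=+2->C; (5,7):dx=+6,dy=+10->C
  (5,8):dx=+7,dy=+12->C; (5,9):dx=+2,dy=-3->D; (6,7):dx=+5,dy=+8->C; (6,8):dx=+6,dy=+10->C
  (6,9):dx=+1,dy=-5->D; (7,8):dx=+1,dy=+2->C; (7,9):dx=-4,dy=-13->C; (8,9):dx=-5,dy=-15->C
Step 2: C = 31, D = 5, total pairs = 36.
Step 3: tau = (C - D)/(n(n-1)/2) = (31 - 5)/36 = 0.722222.
Step 4: Exact two-sided p-value (enumerate n! = 362880 permutations of y under H0): p = 0.005886.
Step 5: alpha = 0.1. reject H0.

tau_b = 0.7222 (C=31, D=5), p = 0.005886, reject H0.


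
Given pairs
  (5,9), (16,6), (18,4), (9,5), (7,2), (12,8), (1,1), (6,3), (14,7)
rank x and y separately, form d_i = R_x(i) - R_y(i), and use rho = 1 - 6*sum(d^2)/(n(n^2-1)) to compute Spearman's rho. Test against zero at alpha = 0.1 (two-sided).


Step 1: Rank x and y separately (midranks; no ties here).
rank(x): 5->2, 16->8, 18->9, 9->5, 7->4, 12->6, 1->1, 6->3, 14->7
rank(y): 9->9, 6->6, 4->4, 5->5, 2->2, 8->8, 1->1, 3->3, 7->7
Step 2: d_i = R_x(i) - R_y(i); compute d_i^2.
  (2-9)^2=49, (8-6)^2=4, (9-4)^2=25, (5-5)^2=0, (4-2)^2=4, (6-8)^2=4, (1-1)^2=0, (3-3)^2=0, (7-7)^2=0
sum(d^2) = 86.
Step 3: rho = 1 - 6*86 / (9*(9^2 - 1)) = 1 - 516/720 = 0.283333.
Step 4: Under H0, t = rho * sqrt((n-2)/(1-rho^2)) = 0.7817 ~ t(7).
Step 5: Two-sided p-value from the t-distribution with 7 df = 0.460030.
Step 6: alpha = 0.1. fail to reject H0.

rho = 0.2833, p = 0.460030, fail to reject H0 at alpha = 0.1.


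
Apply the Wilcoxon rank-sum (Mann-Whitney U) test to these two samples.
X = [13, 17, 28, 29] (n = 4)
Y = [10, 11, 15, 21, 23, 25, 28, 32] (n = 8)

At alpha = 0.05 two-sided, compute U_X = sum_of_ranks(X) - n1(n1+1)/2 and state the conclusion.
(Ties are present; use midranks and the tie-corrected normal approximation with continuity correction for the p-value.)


Step 1: Combine and sort all 12 observations; assign midranks.
sorted (value, group): (10,Y), (11,Y), (13,X), (15,Y), (17,X), (21,Y), (23,Y), (25,Y), (28,X), (28,Y), (29,X), (32,Y)
ranks: 10->1, 11->2, 13->3, 15->4, 17->5, 21->6, 23->7, 25->8, 28->9.5, 28->9.5, 29->11, 32->12
Step 2: Rank sum for X: R1 = 3 + 5 + 9.5 + 11 = 28.5.
Step 3: U_X = R1 - n1(n1+1)/2 = 28.5 - 4*5/2 = 28.5 - 10 = 18.5.
       U_Y = n1*n2 - U_X = 32 - 18.5 = 13.5.
Step 4: Ties are present, so use the tie-corrected normal approximation (with continuity correction) for the p-value.
Step 5: p-value = 0.733647; compare to alpha = 0.05. fail to reject H0.

U_X = 18.5, p = 0.733647, fail to reject H0 at alpha = 0.05.


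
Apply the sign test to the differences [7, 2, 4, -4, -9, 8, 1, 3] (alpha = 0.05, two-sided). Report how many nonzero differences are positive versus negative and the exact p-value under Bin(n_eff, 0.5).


Step 1: Discard zero differences. Original n = 8; n_eff = number of nonzero differences = 8.
Nonzero differences (with sign): +7, +2, +4, -4, -9, +8, +1, +3
Step 2: Count signs: positive = 6, negative = 2.
Step 3: Under H0: P(positive) = 0.5, so the number of positives S ~ Bin(8, 0.5).
Step 4: Two-sided exact p-value = sum of Bin(8,0.5) probabilities at or below the observed probability = 0.289062.
Step 5: alpha = 0.05. fail to reject H0.

n_eff = 8, pos = 6, neg = 2, p = 0.289062, fail to reject H0.


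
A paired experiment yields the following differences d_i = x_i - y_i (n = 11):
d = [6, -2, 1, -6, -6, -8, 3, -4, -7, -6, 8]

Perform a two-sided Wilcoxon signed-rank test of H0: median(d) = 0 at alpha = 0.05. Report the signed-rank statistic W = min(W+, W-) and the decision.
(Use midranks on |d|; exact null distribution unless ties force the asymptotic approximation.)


Step 1: Drop any zero differences (none here) and take |d_i|.
|d| = [6, 2, 1, 6, 6, 8, 3, 4, 7, 6, 8]
Step 2: Midrank |d_i| (ties get averaged ranks).
ranks: |6|->6.5, |2|->2, |1|->1, |6|->6.5, |6|->6.5, |8|->10.5, |3|->3, |4|->4, |7|->9, |6|->6.5, |8|->10.5
Step 3: Attach original signs; sum ranks with positive sign and with negative sign.
W+ = 6.5 + 1 + 3 + 10.5 = 21
W- = 2 + 6.5 + 6.5 + 10.5 + 4 + 9 + 6.5 = 45
(Check: W+ + W- = 66 should equal n(n+1)/2 = 66.)
Step 4: Test statistic W = min(W+, W-) = 21.
Step 5: Ties in |d|, so use the tie-corrected normal approximation.
        E[W] = n(n+1)/4 = 11*12/4 = 33.
        Tie groups: |d|=6 (t=4), |d|=8 (t=2); sum(t^3 - t) = 66.
        Var[W] = n(n+1)(2n+1)/24 - sum(t^3-t)/48 = 3036/24 - 66/48 = 125.125.
        z = (W - E[W]) / sqrt(Var[W]) = (21 - 33) / 11.1859 = -1.0728.
        Two-sided p = 2*Phi(z) = 0.283371.
Step 6: alpha = 0.05. fail to reject H0.

W+ = 21, W- = 45, W = min = 21, p = 0.283371, fail to reject H0.


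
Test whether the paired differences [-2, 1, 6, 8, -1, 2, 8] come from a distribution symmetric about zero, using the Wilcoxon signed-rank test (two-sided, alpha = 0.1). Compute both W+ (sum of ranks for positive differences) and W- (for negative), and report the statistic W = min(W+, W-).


Step 1: Drop any zero differences (none here) and take |d_i|.
|d| = [2, 1, 6, 8, 1, 2, 8]
Step 2: Midrank |d_i| (ties get averaged ranks).
ranks: |2|->3.5, |1|->1.5, |6|->5, |8|->6.5, |1|->1.5, |2|->3.5, |8|->6.5
Step 3: Attach original signs; sum ranks with positive sign and with negative sign.
W+ = 1.5 + 5 + 6.5 + 3.5 + 6.5 = 23
W- = 3.5 + 1.5 = 5
(Check: W+ + W- = 28 should equal n(n+1)/2 = 28.)
Step 4: Test statistic W = min(W+, W-) = 5.
Step 5: Ties in |d|, so use the tie-corrected normal approximation.
        E[W] = n(n+1)/4 = 7*8/4 = 14.
        Tie groups: |d|=1 (t=2), |d|=2 (t=2), |d|=8 (t=2); sum(t^3 - t) = 18.
        Var[W] = n(n+1)(2n+1)/24 - sum(t^3-t)/48 = 840/24 - 18/48 = 34.625.
        z = (W - E[W]) / sqrt(Var[W]) = (5 - 14) / 5.8843 = -1.5295.
        Two-sided p = 2*Phi(z) = 0.126142.
Step 6: alpha = 0.1. fail to reject H0.

W+ = 23, W- = 5, W = min = 5, p = 0.126142, fail to reject H0.


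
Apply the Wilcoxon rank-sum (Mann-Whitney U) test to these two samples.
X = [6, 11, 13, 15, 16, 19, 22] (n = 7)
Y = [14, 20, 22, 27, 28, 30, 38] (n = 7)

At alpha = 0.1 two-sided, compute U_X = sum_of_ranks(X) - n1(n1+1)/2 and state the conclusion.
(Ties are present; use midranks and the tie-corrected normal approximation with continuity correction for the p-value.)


Step 1: Combine and sort all 14 observations; assign midranks.
sorted (value, group): (6,X), (11,X), (13,X), (14,Y), (15,X), (16,X), (19,X), (20,Y), (22,X), (22,Y), (27,Y), (28,Y), (30,Y), (38,Y)
ranks: 6->1, 11->2, 13->3, 14->4, 15->5, 16->6, 19->7, 20->8, 22->9.5, 22->9.5, 27->11, 28->12, 30->13, 38->14
Step 2: Rank sum for X: R1 = 1 + 2 + 3 + 5 + 6 + 7 + 9.5 = 33.5.
Step 3: U_X = R1 - n1(n1+1)/2 = 33.5 - 7*8/2 = 33.5 - 28 = 5.5.
       U_Y = n1*n2 - U_X = 49 - 5.5 = 43.5.
Step 4: Ties are present, so use the tie-corrected normal approximation (with continuity correction) for the p-value.
Step 5: p-value = 0.017960; compare to alpha = 0.1. reject H0.

U_X = 5.5, p = 0.017960, reject H0 at alpha = 0.1.


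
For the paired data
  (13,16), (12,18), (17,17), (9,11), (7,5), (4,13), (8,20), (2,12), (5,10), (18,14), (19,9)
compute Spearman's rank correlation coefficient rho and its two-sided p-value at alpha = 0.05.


Step 1: Rank x and y separately (midranks; no ties here).
rank(x): 13->8, 12->7, 17->9, 9->6, 7->4, 4->2, 8->5, 2->1, 5->3, 18->10, 19->11
rank(y): 16->8, 18->10, 17->9, 11->4, 5->1, 13->6, 20->11, 12->5, 10->3, 14->7, 9->2
Step 2: d_i = R_x(i) - R_y(i); compute d_i^2.
  (8-8)^2=0, (7-10)^2=9, (9-9)^2=0, (6-4)^2=4, (4-1)^2=9, (2-6)^2=16, (5-11)^2=36, (1-5)^2=16, (3-3)^2=0, (10-7)^2=9, (11-2)^2=81
sum(d^2) = 180.
Step 3: rho = 1 - 6*180 / (11*(11^2 - 1)) = 1 - 1080/1320 = 0.181818.
Step 4: Under H0, t = rho * sqrt((n-2)/(1-rho^2)) = 0.5547 ~ t(9).
Step 5: Two-sided p-value from the t-distribution with 9 df = 0.592615.
Step 6: alpha = 0.05. fail to reject H0.

rho = 0.1818, p = 0.592615, fail to reject H0 at alpha = 0.05.


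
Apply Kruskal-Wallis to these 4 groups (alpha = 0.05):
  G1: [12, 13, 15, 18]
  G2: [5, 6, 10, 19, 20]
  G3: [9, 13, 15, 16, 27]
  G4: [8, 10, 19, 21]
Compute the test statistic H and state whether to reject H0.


Step 1: Combine all N = 18 observations and assign midranks.
sorted (value, group, rank): (5,G2,1), (6,G2,2), (8,G4,3), (9,G3,4), (10,G2,5.5), (10,G4,5.5), (12,G1,7), (13,G1,8.5), (13,G3,8.5), (15,G1,10.5), (15,G3,10.5), (16,G3,12), (18,G1,13), (19,G2,14.5), (19,G4,14.5), (20,G2,16), (21,G4,17), (27,G3,18)
Step 2: Sum ranks within each group.
R_1 = 39 (n_1 = 4)
R_2 = 39 (n_2 = 5)
R_3 = 53 (n_3 = 5)
R_4 = 40 (n_4 = 4)
Step 3: H = 12/(N(N+1)) * sum(R_i^2/n_i) - 3(N+1)
     = 12/(18*19) * (39^2/4 + 39^2/5 + 53^2/5 + 40^2/4) - 3*19
     = 0.035088 * 1646.25 - 57
     = 0.763158.
Step 4: Ties present; correction factor C = 1 - 24/(18^3 - 18) = 0.995872. Corrected H = 0.763158 / 0.995872 = 0.766321.
Step 5: Under H0, H ~ chi^2(3); p-value = 0.857504.
Step 6: alpha = 0.05. fail to reject H0.

H = 0.7663, df = 3, p = 0.857504, fail to reject H0.


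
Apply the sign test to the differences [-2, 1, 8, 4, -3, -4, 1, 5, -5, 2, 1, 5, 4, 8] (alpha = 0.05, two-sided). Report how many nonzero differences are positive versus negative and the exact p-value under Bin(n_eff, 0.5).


Step 1: Discard zero differences. Original n = 14; n_eff = number of nonzero differences = 14.
Nonzero differences (with sign): -2, +1, +8, +4, -3, -4, +1, +5, -5, +2, +1, +5, +4, +8
Step 2: Count signs: positive = 10, negative = 4.
Step 3: Under H0: P(positive) = 0.5, so the number of positives S ~ Bin(14, 0.5).
Step 4: Two-sided exact p-value = sum of Bin(14,0.5) probabilities at or below the observed probability = 0.179565.
Step 5: alpha = 0.05. fail to reject H0.

n_eff = 14, pos = 10, neg = 4, p = 0.179565, fail to reject H0.


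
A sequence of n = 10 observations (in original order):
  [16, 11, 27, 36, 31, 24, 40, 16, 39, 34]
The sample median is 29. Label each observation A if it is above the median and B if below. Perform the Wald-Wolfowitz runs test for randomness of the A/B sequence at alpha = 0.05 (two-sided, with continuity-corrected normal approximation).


Step 1: Compute median = 29; label A = above, B = below.
Labels in order: BBBAABABAA  (n_A = 5, n_B = 5)
Step 2: Count runs R = 6.
Step 3: Under H0 (random ordering), E[R] = 2*n_A*n_B/(n_A+n_B) + 1 = 2*5*5/10 + 1 = 6.0000.
        Var[R] = 2*n_A*n_B*(2*n_A*n_B - n_A - n_B) / ((n_A+n_B)^2 * (n_A+n_B-1)) = 2000/900 = 2.2222.
        SD[R] = 1.4907.
Step 4: R = E[R], so z = 0 with no continuity correction.
Step 5: Two-sided p-value via normal approximation = 2*(1 - Phi(|z|)) = 1.000000.
Step 6: alpha = 0.05. fail to reject H0.

R = 6, z = 0.0000, p = 1.000000, fail to reject H0.


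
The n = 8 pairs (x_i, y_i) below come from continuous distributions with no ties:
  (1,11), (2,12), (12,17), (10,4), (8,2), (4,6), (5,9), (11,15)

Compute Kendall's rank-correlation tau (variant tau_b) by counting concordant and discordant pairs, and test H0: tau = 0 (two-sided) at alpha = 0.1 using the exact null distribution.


Step 1: Enumerate the 28 unordered pairs (i,j) with i<j and classify each by sign(x_j-x_i) * sign(y_j-y_i).
  (1,2):dx=+1,dy=+1->C; (1,3):dx=+11,dy=+6->C; (1,4):dx=+9,dy=-7->D; (1,5):dx=+7,dy=-9->D
  (1,6):dx=+3,dy=-5->D; (1,7):dx=+4,dy=-2->D; (1,8):dx=+10,dy=+4->C; (2,3):dx=+10,dy=+5->C
  (2,4):dx=+8,dy=-8->D; (2,5):dx=+6,dy=-10->D; (2,6):dx=+2,dy=-6->D; (2,7):dx=+3,dy=-3->D
  (2,8):dx=+9,dy=+3->C; (3,4):dx=-2,dy=-13->C; (3,5):dx=-4,dy=-15->C; (3,6):dx=-8,dy=-11->C
  (3,7):dx=-7,dy=-8->C; (3,8):dx=-1,dy=-2->C; (4,5):dx=-2,dy=-2->C; (4,6):dx=-6,dy=+2->D
  (4,7):dx=-5,dy=+5->D; (4,8):dx=+1,dy=+11->C; (5,6):dx=-4,dy=+4->D; (5,7):dx=-3,dy=+7->D
  (5,8):dx=+3,dy=+13->C; (6,7):dx=+1,dy=+3->C; (6,8):dx=+7,dy=+9->C; (7,8):dx=+6,dy=+6->C
Step 2: C = 16, D = 12, total pairs = 28.
Step 3: tau = (C - D)/(n(n-1)/2) = (16 - 12)/28 = 0.142857.
Step 4: Exact two-sided p-value (enumerate n! = 40320 permutations of y under H0): p = 0.719544.
Step 5: alpha = 0.1. fail to reject H0.

tau_b = 0.1429 (C=16, D=12), p = 0.719544, fail to reject H0.


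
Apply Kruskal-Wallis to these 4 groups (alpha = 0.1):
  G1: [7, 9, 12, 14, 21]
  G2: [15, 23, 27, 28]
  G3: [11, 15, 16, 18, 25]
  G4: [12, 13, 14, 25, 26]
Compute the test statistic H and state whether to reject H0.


Step 1: Combine all N = 19 observations and assign midranks.
sorted (value, group, rank): (7,G1,1), (9,G1,2), (11,G3,3), (12,G1,4.5), (12,G4,4.5), (13,G4,6), (14,G1,7.5), (14,G4,7.5), (15,G2,9.5), (15,G3,9.5), (16,G3,11), (18,G3,12), (21,G1,13), (23,G2,14), (25,G3,15.5), (25,G4,15.5), (26,G4,17), (27,G2,18), (28,G2,19)
Step 2: Sum ranks within each group.
R_1 = 28 (n_1 = 5)
R_2 = 60.5 (n_2 = 4)
R_3 = 51 (n_3 = 5)
R_4 = 50.5 (n_4 = 5)
Step 3: H = 12/(N(N+1)) * sum(R_i^2/n_i) - 3(N+1)
     = 12/(19*20) * (28^2/5 + 60.5^2/4 + 51^2/5 + 50.5^2/5) - 3*20
     = 0.031579 * 2102.11 - 60
     = 6.382500.
Step 4: Ties present; correction factor C = 1 - 24/(19^3 - 19) = 0.996491. Corrected H = 6.382500 / 0.996491 = 6.404974.
Step 5: Under H0, H ~ chi^2(3); p-value = 0.093486.
Step 6: alpha = 0.1. reject H0.

H = 6.4050, df = 3, p = 0.093486, reject H0.


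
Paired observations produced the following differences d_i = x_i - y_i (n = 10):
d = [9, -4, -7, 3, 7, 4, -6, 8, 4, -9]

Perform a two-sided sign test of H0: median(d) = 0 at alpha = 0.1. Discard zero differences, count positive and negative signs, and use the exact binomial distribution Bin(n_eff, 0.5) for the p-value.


Step 1: Discard zero differences. Original n = 10; n_eff = number of nonzero differences = 10.
Nonzero differences (with sign): +9, -4, -7, +3, +7, +4, -6, +8, +4, -9
Step 2: Count signs: positive = 6, negative = 4.
Step 3: Under H0: P(positive) = 0.5, so the number of positives S ~ Bin(10, 0.5).
Step 4: Two-sided exact p-value = sum of Bin(10,0.5) probabilities at or below the observed probability = 0.753906.
Step 5: alpha = 0.1. fail to reject H0.

n_eff = 10, pos = 6, neg = 4, p = 0.753906, fail to reject H0.


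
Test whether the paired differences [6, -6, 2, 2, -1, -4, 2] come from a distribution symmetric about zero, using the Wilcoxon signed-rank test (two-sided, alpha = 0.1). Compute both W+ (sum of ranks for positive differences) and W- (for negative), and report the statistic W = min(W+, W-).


Step 1: Drop any zero differences (none here) and take |d_i|.
|d| = [6, 6, 2, 2, 1, 4, 2]
Step 2: Midrank |d_i| (ties get averaged ranks).
ranks: |6|->6.5, |6|->6.5, |2|->3, |2|->3, |1|->1, |4|->5, |2|->3
Step 3: Attach original signs; sum ranks with positive sign and with negative sign.
W+ = 6.5 + 3 + 3 + 3 = 15.5
W- = 6.5 + 1 + 5 = 12.5
(Check: W+ + W- = 28 should equal n(n+1)/2 = 28.)
Step 4: Test statistic W = min(W+, W-) = 12.5.
Step 5: Ties in |d|, so use the tie-corrected normal approximation.
        E[W] = n(n+1)/4 = 7*8/4 = 14.
        Tie groups: |d|=2 (t=3), |d|=6 (t=2); sum(t^3 - t) = 30.
        Var[W] = n(n+1)(2n+1)/24 - sum(t^3-t)/48 = 840/24 - 30/48 = 34.375.
        z = (W - E[W]) / sqrt(Var[W]) = (12.5 - 14) / 5.8630 = -0.2558.
        Two-sided p = 2*Phi(z) = 0.798074.
Step 6: alpha = 0.1. fail to reject H0.

W+ = 15.5, W- = 12.5, W = min = 12.5, p = 0.798074, fail to reject H0.
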